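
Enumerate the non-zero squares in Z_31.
Quadratic residues modulo 31: {1, 2, 4, 5, 7, 8, 9, 10, 14, 16, 18, 19, 20, 25, 28}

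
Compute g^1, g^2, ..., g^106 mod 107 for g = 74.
74^1, 74^2, ..., 74^{106} mod 107: [74, 19, 15, 40, 71, 11, 65, 102, 58, 12, 32, 14, 73, 52, 103, 25, 31, 47, 54, 37, 63, 61, 20, 89, 59, 86, 51, 29, 6, 16, 7, 90, 26, 105, 66, 69, 77, 27, 72, 85, 84, 10, 98, 83, 43, 79, 68, 3, 8, 57, 45, 13, 106, 33, 88, 92, 67, 36, 96, 42, 5, 49, 95, 75, 93, 34, 55, 4, 82, 76, 60, 53, 70, 44, 46, 87, 18, 48, 21, 56, 78, 101, 91, 100, 17, 81, 2, 41, 38, 30, 80, 35, 22, 23, 97, 9, 24, 64, 28, 39, 104, 99, 50, 62, 94, 1]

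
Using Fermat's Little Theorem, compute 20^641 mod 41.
By Fermat: 20^{40} ≡ 1 (mod 41). 641 ≡ 1 (mod 40). So 20^{641} ≡ 20^{1} ≡ 20 (mod 41)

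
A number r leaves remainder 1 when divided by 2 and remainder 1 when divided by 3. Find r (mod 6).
M = 2 × 3 = 6. M₁ = 3, y₁ ≡ 1 (mod 2). M₂ = 2, y₂ ≡ 2 (mod 3). r = 1×3×1 + 1×2×2 ≡ 1 (mod 6)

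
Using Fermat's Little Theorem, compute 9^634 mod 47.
By Fermat: 9^{46} ≡ 1 (mod 47). 634 ≡ 36 (mod 46). So 9^{634} ≡ 9^{36} ≡ 27 (mod 47)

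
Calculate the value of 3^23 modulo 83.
By repeated squaring mod 83: 3^{1}≡3, 3^{2}≡9, 3^{4}≡81, 3^{8}≡4, 3^{16}≡16. Then 3^{23} = 3^{16+4+2+1} ≡ 16 × 81 × 9 × 3 ≡ 49 mod 83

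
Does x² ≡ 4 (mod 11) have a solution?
By Euler's criterion: 4^{5} ≡ 1 (mod 11). Since this equals 1, 4 is a QR.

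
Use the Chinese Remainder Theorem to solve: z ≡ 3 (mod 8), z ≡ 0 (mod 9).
M = 8 × 9 = 72. M₁ = 9, y₁ ≡ 1 (mod 8). M₂ = 8, y₂ ≡ 8 (mod 9). z = 3×9×1 + 0×8×8 ≡ 27 (mod 72)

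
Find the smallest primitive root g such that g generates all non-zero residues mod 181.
g = 2. For each prime q|180: 2^{90}≡180, 2^{60}≡48, 2^{36}≡59, none ≡ 1, so ord_181(2) = 180 and 2 is a primitive root.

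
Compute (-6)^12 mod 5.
Using Fermat: (-6)^{4} ≡ 1 mod 5. 12 ≡ 0 mod 4. So (-6)^{12} ≡ (-6)^{0} ≡ 1 mod 5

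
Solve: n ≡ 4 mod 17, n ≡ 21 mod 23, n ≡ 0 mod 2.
M = 17 × 23 × 2 = 782. M₁ = 46, y₁ ≡ 10 mod 17. M₂ = 34, y₂ ≡ 21 mod 23. M₃ = 391, y₃ ≡ 1 mod 2. n = 4×46×10 + 21×34×21 + 0×391×1 ≡ 412 mod 782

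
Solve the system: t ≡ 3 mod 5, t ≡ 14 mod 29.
M = 5 × 29 = 145. M₁ = 29, y₁ ≡ 4 mod 5. M₂ = 5, y₂ ≡ 6 mod 29. t = 3×29×4 + 14×5×6 ≡ 43 mod 145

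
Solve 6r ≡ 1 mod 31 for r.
Since 31 is prime, by Fermat 6^(-1) ≡ 6^{29} ≡ 26 mod 31. Verify: 6 × 26 = 156 ≡ 1 mod 31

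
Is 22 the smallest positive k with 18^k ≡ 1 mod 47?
Powers of 18 mod 47: 18^1≡18, 18^2≡42, 18^3≡4, 18^4≡25, 18^5≡27, 18^6≡16, 18^7≡6, 18^8≡14, 18^9≡17, 18^10≡24, 18^11≡9, 18^12≡21, 18^13≡2, 18^14≡36, 18^15≡37, 18^16≡8, 18^17≡3, 18^18≡7, 18^19≡32, 18^20≡12, 18^21≡28, 18^22≡34, 18^23≡1. 18^22≡34≢1, so ord ≠ 22. No, the actual order is 23.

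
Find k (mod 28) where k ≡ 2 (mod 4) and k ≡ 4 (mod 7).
M = 4 × 7 = 28. M₁ = 7, y₁ ≡ 3 (mod 4). M₂ = 4, y₂ ≡ 2 (mod 7). k = 2×7×3 + 4×4×2 ≡ 18 (mod 28)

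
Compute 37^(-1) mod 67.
Since 67 is prime, by Fermat 37^(-1) ≡ 37^{65} ≡ 29 mod 67. Verify: 37 × 29 = 1073 ≡ 1 mod 67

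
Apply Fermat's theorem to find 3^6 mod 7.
By Fermat's Little Theorem, 3^{6} ≡ 1 mod 7 since 7 is prime and gcd(3, 7) = 1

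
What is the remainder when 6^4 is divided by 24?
6^{4} = 1296 ≡ 0 mod 24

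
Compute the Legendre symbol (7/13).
(7/13) = 7^{6} mod 13 = -1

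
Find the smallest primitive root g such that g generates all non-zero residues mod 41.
g = 6. Powers: [6, 36, 11, 25, 27, 39, ...] generates all 40 non-zero residues.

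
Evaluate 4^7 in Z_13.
By repeated squaring (mod 13): 4^{1}≡4, 4^{2}≡3, 4^{4}≡9. Then 4^{7} = 4^{4+2+1} ≡ 9 × 3 × 4 ≡ 4 (mod 13)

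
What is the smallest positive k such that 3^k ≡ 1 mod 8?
Powers of 3 mod 8: 3^1≡3, 3^2≡1. Order = 2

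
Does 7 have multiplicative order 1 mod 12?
Powers of 7 mod 12: 7^1≡7, 7^2≡1. 7^1≡7≢1, so ord ≠ 1. No, the actual order is 2.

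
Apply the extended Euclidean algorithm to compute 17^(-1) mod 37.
Extended GCD: 17(-13) + 37(6) = 1. So 17^(-1) ≡ -13 ≡ 24 (mod 37). Verify: 17 × 24 = 408 ≡ 1 (mod 37)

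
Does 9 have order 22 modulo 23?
9^{11} ≡ 1 (mod 23) and 11 < 22, so ord_23(9) = 11 ≠ 22 and 9 is not a primitive root.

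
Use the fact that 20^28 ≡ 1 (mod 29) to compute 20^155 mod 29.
By Fermat: 20^{28} ≡ 1 (mod 29). 155 = 5×28 + 15. So 20^{155} ≡ 20^{15} ≡ 20 (mod 29)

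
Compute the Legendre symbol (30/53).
(30/53) = 30^{26} mod 53 = -1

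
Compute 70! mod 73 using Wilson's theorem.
(72)! = (70)! × (71) × (72) ≡ -1 mod 73. So (70)! ≡ -1 × [(72)(71)]^(-1) ≡ 36 mod 73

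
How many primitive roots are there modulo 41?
Number of primitive roots mod 41 = φ(p-1) = φ(40) = 16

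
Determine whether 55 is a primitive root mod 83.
ord_83(55) divides 82. For each prime q|82: 55^{41}≡82, 55^{2}≡37, none ≡ 1. So 55 has order 82 and is a primitive root mod 83.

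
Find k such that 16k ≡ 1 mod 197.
Since 197 is prime, by Fermat 16^(-1) ≡ 16^{195} ≡ 37 mod 197. Verify: 16 × 37 = 592 ≡ 1 mod 197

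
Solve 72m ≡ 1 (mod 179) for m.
Since 179 is prime, by Fermat 72^(-1) ≡ 72^{177} ≡ 92 (mod 179). Verify: 72 × 92 = 6624 ≡ 1 (mod 179)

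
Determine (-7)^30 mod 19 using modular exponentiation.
Using Fermat: (-7)^{18} ≡ 1 mod 19. 30 ≡ 12 mod 18. So (-7)^{30} ≡ (-7)^{12} ≡ 1 mod 19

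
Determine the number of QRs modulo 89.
Exactly half the non-zero residues mod a prime are QRs: (89-1)/2 = 44.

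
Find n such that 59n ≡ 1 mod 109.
Since 109 is prime, by Fermat 59^(-1) ≡ 59^{107} ≡ 85 mod 109. Verify: 59 × 85 = 5015 ≡ 1 mod 109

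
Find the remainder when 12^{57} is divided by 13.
By Fermat: 12^{12} ≡ 1 mod 13. 57 = 4×12 + 9. So 12^{57} ≡ 12^{9} ≡ 12 mod 13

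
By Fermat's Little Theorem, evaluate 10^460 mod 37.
By Fermat: 10^{36} ≡ 1 (mod 37). 460 ≡ 28 (mod 36). So 10^{460} ≡ 10^{28} ≡ 10 (mod 37)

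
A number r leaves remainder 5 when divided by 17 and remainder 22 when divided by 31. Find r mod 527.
M = 17 × 31 = 527. M₁ = 31, y₁ ≡ 11 mod 17. M₂ = 17, y₂ ≡ 11 mod 31. r = 5×31×11 + 22×17×11 ≡ 22 mod 527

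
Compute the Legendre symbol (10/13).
(10/13) = 10^{6} mod 13 = 1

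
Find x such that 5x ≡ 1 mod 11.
Since 11 is prime, by Fermat 5^(-1) ≡ 5^{9} ≡ 9 mod 11. Verify: 5 × 9 = 45 ≡ 1 mod 11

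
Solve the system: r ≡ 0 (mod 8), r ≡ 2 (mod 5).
M = 8 × 5 = 40. M₁ = 5, y₁ ≡ 5 (mod 8). M₂ = 8, y₂ ≡ 2 (mod 5). r = 0×5×5 + 2×8×2 ≡ 32 (mod 40)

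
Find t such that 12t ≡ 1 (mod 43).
Since 43 is prime, by Fermat 12^(-1) ≡ 12^{41} ≡ 18 (mod 43). Verify: 12 × 18 = 216 ≡ 1 (mod 43)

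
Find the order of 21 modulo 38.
Powers of 21 mod 38: 21^1≡21, 21^2≡23, 21^3≡27, 21^4≡35, 21^5≡13, 21^6≡7, 21^7≡33, 21^8≡9, 21^9≡37, 21^10≡17, 21^11≡15, 21^12≡11, 21^13≡3, 21^14≡25, 21^15≡31, 21^16≡5, 21^17≡29, 21^18≡1. ord_38(21) = 18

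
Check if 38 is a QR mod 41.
By Euler's criterion: 38^{20} ≡ 40 mod 41. Since this equals -1 (≡ 40), 38 is not a QR.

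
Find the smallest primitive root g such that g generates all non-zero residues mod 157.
g = 5. For each prime q|156: 5^{78}≡156, 5^{52}≡12, 5^{12}≡130, none ≡ 1, so ord_157(5) = 156 and 5 is a primitive root.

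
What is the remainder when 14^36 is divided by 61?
By repeated squaring mod 61: 14^{1}≡14, 14^{2}≡13, 14^{4}≡47, 14^{8}≡13, 14^{16}≡47, 14^{32}≡13. Then 14^{36} = 14^{32+4} ≡ 13 × 47 ≡ 1 mod 61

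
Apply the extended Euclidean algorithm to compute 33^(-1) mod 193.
Extended GCD: 33(-76) + 193(13) = 1. So 33^(-1) ≡ -76 ≡ 117 (mod 193). Verify: 33 × 117 = 3861 ≡ 1 (mod 193)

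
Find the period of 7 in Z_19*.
Powers of 7 mod 19: 7^1≡7, 7^2≡11, 7^3≡1. ord_19(7) = 3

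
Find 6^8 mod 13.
By repeated squaring mod 13: 6^{1}≡6, 6^{2}≡10, 6^{4}≡9, 6^{8}≡3. So 6^{8} ≡ 3 mod 13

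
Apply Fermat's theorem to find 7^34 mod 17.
By Fermat: 7^{16} ≡ 1 mod 17. 34 = 2×16 + 2. So 7^{34} ≡ 7^{2} ≡ 15 mod 17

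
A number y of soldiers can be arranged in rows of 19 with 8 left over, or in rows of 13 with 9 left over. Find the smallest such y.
M = 19 × 13 = 247. M₁ = 13, y₁ ≡ 3 (mod 19). M₂ = 19, y₂ ≡ 11 (mod 13). y = 8×13×3 + 9×19×11 ≡ 217 (mod 247)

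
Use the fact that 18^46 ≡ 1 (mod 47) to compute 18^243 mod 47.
By Fermat: 18^{46} ≡ 1 (mod 47). 243 ≡ 13 (mod 46). So 18^{243} ≡ 18^{13} ≡ 2 (mod 47)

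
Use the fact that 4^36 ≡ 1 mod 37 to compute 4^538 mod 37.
By Fermat: 4^{36} ≡ 1 mod 37. 538 ≡ 34 mod 36. So 4^{538} ≡ 4^{34} ≡ 7 mod 37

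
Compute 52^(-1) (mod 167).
Since 167 is prime, by Fermat 52^(-1) ≡ 52^{165} ≡ 106 (mod 167). Verify: 52 × 106 = 5512 ≡ 1 (mod 167)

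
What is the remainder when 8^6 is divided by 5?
Using Fermat: 8^{4} ≡ 1 mod 5. 6 ≡ 2 mod 4. So 8^{6} ≡ 8^{2} ≡ 4 mod 5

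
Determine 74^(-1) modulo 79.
Since 79 is prime, by Fermat 74^(-1) ≡ 74^{77} ≡ 63 mod 79. Verify: 74 × 63 = 4662 ≡ 1 mod 79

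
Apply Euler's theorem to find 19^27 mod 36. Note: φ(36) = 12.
By Euler: 19^{12} ≡ 1 mod 36 since gcd(19, 36) = 1. 27 = 2×12 + 3. So 19^{27} ≡ 19^{3} ≡ 19 mod 36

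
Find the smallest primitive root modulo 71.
g = 7. Powers: [7, 49, 59, 58, 51, 2, 14, 27, 47, ...] generates all 70 non-zero residues.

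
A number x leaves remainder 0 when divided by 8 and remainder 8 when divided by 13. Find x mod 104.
M = 8 × 13 = 104. M₁ = 13, y₁ ≡ 5 mod 8. M₂ = 8, y₂ ≡ 5 mod 13. x = 0×13×5 + 8×8×5 ≡ 8 mod 104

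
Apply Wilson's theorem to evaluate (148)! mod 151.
(150)! = (148)! × (149) × (150) ≡ -1 (mod 151). So (148)! ≡ -1 × [(150)(149)]^(-1) ≡ 75 (mod 151)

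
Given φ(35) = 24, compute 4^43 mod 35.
By Euler: 4^{24} ≡ 1 (mod 35) since gcd(4, 35) = 1. 43 = 1×24 + 19. So 4^{43} ≡ 4^{19} ≡ 4 (mod 35)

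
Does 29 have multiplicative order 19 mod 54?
Powers of 29 mod 54: 29^1≡29, 29^2≡31, 29^3≡35, 29^4≡43, 29^5≡5, 29^6≡37, 29^7≡47, 29^8≡13, 29^9≡53, 29^10≡25, 29^11≡23, 29^12≡19, 29^13≡11, 29^14≡49, 29^15≡17, 29^16≡7, 29^17≡41, 29^18≡1. Already 29^18≡1, so the order is 18 < 19. No, the actual order is 18.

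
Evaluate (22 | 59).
(22/59) = 22^{29} mod 59 = 1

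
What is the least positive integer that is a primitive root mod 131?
g = 2. Powers: [2, 4, 8, 16, 32, 64, 128, 125, 119, 107, ...] generates all 130 non-zero residues.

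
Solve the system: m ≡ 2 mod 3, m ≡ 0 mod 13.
M = 3 × 13 = 39. M₁ = 13, y₁ ≡ 1 mod 3. M₂ = 3, y₂ ≡ 9 mod 13. m = 2×13×1 + 0×3×9 ≡ 26 mod 39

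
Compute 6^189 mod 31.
Using Fermat: 6^{30} ≡ 1 (mod 31). 189 ≡ 9 (mod 30). So 6^{189} ≡ 6^{9} ≡ 30 (mod 31)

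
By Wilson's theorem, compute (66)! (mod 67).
By Wilson's theorem, (66)! ≡ -1 ≡ 66 (mod 67)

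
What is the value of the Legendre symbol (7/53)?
(7/53) = 7^{26} mod 53 = 1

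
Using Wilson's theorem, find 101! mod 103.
(102)! = (101)! × (102) ≡ -1 (mod 103). So (101)! ≡ -1 × (102)^(-1) ≡ (-1)×(-1) = 1 (mod 103)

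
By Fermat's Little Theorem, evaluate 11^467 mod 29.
By Fermat: 11^{28} ≡ 1 mod 29. 467 ≡ 19 mod 28. So 11^{467} ≡ 11^{19} ≡ 15 mod 29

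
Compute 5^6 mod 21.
By repeated squaring (mod 21): 5^{1}≡5, 5^{2}≡4, 5^{4}≡16. Then 5^{6} = 5^{4+2} ≡ 16 × 4 ≡ 1 (mod 21)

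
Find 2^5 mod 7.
By repeated squaring mod 7: 2^{1}≡2, 2^{2}≡4, 2^{4}≡2. Then 2^{5} = 2^{4+1} ≡ 2 × 2 ≡ 4 mod 7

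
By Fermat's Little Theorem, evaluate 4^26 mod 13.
By Fermat: 4^{12} ≡ 1 (mod 13). 26 = 2×12 + 2. So 4^{26} ≡ 4^{2} ≡ 3 (mod 13)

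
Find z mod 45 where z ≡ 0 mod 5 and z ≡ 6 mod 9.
M = 5 × 9 = 45. M₁ = 9, y₁ ≡ 4 mod 5. M₂ = 5, y₂ ≡ 2 mod 9. z = 0×9×4 + 6×5×2 ≡ 15 mod 45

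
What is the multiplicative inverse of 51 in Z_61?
Since 61 is prime, by Fermat 51^(-1) ≡ 51^{59} ≡ 6 mod 61. Verify: 51 × 6 = 306 ≡ 1 mod 61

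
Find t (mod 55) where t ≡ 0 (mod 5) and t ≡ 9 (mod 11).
M = 5 × 11 = 55. M₁ = 11, y₁ ≡ 1 (mod 5). M₂ = 5, y₂ ≡ 9 (mod 11). t = 0×11×1 + 9×5×9 ≡ 20 (mod 55)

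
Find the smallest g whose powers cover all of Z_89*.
g = 3. Powers: [3, 9, 27, 81, 65, 17, 51, 64, 14, 42, ...] generates all 88 non-zero residues.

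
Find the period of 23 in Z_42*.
Powers of 23 mod 42: 23^1≡23, 23^2≡25, 23^3≡29, 23^4≡37, 23^5≡11, 23^6≡1. Order = 6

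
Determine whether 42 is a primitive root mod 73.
ord_73(42) divides 72. For each prime q|72: 42^{36}≡72, 42^{24}≡64, none ≡ 1. So 42 has order 72 and is a primitive root mod 73.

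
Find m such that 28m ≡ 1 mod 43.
Since 43 is prime, by Fermat 28^(-1) ≡ 28^{41} ≡ 20 mod 43. Verify: 28 × 20 = 560 ≡ 1 mod 43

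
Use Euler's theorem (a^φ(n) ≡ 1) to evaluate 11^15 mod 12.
By Euler: 11^{4} ≡ 1 (mod 12) since gcd(11, 12) = 1. 15 = 3×4 + 3. So 11^{15} ≡ 11^{3} ≡ 11 (mod 12)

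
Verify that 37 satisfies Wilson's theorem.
(36)! mod 37 = 36. Since this equals -1 (mod 37), Wilson confirms 37 is prime.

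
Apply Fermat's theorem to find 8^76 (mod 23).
By Fermat: 8^{22} ≡ 1 (mod 23). 76 = 3×22 + 10. So 8^{76} ≡ 8^{10} ≡ 3 (mod 23)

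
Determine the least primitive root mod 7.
g = 3. For each prime q|6: 3^{3}≡6, 3^{2}≡2, none ≡ 1, so ord_7(3) = 6 and 3 is a primitive root.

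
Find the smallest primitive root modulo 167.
g = 5. For each prime q|166: 5^{83}≡166, 5^{2}≡25, none ≡ 1, so ord_167(5) = 166 and 5 is a primitive root.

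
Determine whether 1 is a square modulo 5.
By Euler's criterion: 1^{2} ≡ 1 (mod 5). Since this equals 1, 1 is a QR.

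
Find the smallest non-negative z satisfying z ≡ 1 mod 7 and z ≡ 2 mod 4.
M = 7 × 4 = 28. M₁ = 4, y₁ ≡ 2 mod 7. M₂ = 7, y₂ ≡ 3 mod 4. z = 1×4×2 + 2×7×3 ≡ 22 mod 28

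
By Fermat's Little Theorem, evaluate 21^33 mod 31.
By Fermat: 21^{30} ≡ 1 mod 31. So 21^{33} = 21^{30} · 21^{3} ≡ 21^{3} ≡ 23 mod 31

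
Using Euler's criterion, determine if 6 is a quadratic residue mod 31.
By Euler's criterion: 6^{15} ≡ 30 (mod 31). Since this equals -1 (≡ 30), 6 is not a QR.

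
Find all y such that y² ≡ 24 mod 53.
The square roots of 24 mod 53 are 36 and 17. Verify: 36² = 1296 ≡ 24 mod 53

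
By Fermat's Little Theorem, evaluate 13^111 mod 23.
By Fermat: 13^{22} ≡ 1 mod 23. 111 = 5×22 + 1. So 13^{111} ≡ 13^{1} ≡ 13 mod 23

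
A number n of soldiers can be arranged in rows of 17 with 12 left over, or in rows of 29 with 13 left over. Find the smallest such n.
M = 17 × 29 = 493. M₁ = 29, y₁ ≡ 10 mod 17. M₂ = 17, y₂ ≡ 12 mod 29. n = 12×29×10 + 13×17×12 ≡ 216 mod 493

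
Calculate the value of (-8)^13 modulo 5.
Using Fermat: (-8)^{4} ≡ 1 mod 5. 13 ≡ 1 mod 4. So (-8)^{13} ≡ (-8)^{1} ≡ 2 mod 5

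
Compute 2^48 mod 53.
By repeated squaring (mod 53): 2^{1}≡2, 2^{2}≡4, 2^{4}≡16, 2^{8}≡44, 2^{16}≡28, 2^{32}≡42. Then 2^{48} = 2^{32+16} ≡ 42 × 28 ≡ 10 (mod 53)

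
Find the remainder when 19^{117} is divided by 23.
By Fermat: 19^{22} ≡ 1 mod 23. 117 = 5×22 + 7. So 19^{117} ≡ 19^{7} ≡ 15 mod 23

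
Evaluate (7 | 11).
(7/11) = 7^{5} mod 11 = -1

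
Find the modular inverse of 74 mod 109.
Since 109 is prime, by Fermat 74^(-1) ≡ 74^{107} ≡ 28 mod 109. Verify: 74 × 28 = 2072 ≡ 1 mod 109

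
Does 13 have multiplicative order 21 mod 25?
Powers of 13 mod 25: 13^1≡13, 13^2≡19, 13^3≡22, 13^4≡11, 13^5≡18, 13^6≡9, 13^7≡17, 13^8≡21, 13^9≡23, 13^10≡24, 13^11≡12, 13^12≡6, 13^13≡3, 13^14≡14, 13^15≡7, 13^16≡16, 13^17≡8, 13^18≡4, 13^19≡2, 13^20≡1. Already 13^20≡1, so the order is 20 < 21. No, the actual order is 20.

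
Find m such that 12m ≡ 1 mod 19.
Since 19 is prime, by Fermat 12^(-1) ≡ 12^{17} ≡ 8 mod 19. Verify: 12 × 8 = 96 ≡ 1 mod 19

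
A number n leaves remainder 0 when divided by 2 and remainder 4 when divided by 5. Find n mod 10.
M = 2 × 5 = 10. M₁ = 5, y₁ ≡ 1 mod 2. M₂ = 2, y₂ ≡ 3 mod 5. n = 0×5×1 + 4×2×3 ≡ 4 mod 10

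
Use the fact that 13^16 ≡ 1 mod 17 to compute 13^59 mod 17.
By Fermat: 13^{16} ≡ 1 mod 17. 59 = 3×16 + 11. So 13^{59} ≡ 13^{11} ≡ 4 mod 17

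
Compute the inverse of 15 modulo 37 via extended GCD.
Extended GCD: 15(5) + 37(-2) = 1. So 15^(-1) ≡ 5 (mod 37). Verify: 15 × 5 = 75 ≡ 1 (mod 37)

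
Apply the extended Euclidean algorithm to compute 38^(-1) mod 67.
Extended GCD: 38(30) + 67(-17) = 1. So 38^(-1) ≡ 30 mod 67. Verify: 38 × 30 = 1140 ≡ 1 mod 67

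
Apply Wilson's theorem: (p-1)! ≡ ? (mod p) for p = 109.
By Wilson's theorem, (108)! ≡ -1 ≡ 108 (mod 109)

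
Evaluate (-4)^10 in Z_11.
Using Fermat: (-4)^{10} ≡ 1 mod 11. 10 ≡ 0 mod 10. So (-4)^{10} ≡ (-4)^{0} ≡ 1 mod 11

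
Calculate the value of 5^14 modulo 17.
By repeated squaring (mod 17): 5^{1}≡5, 5^{2}≡8, 5^{4}≡13, 5^{8}≡16. Then 5^{14} = 5^{8+4+2} ≡ 16 × 13 × 8 ≡ 15 (mod 17)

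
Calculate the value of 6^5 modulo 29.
By repeated squaring (mod 29): 6^{1}≡6, 6^{2}≡7, 6^{4}≡20. Then 6^{5} = 6^{4+1} ≡ 20 × 6 ≡ 4 (mod 29)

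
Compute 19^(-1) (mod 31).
Since 31 is prime, by Fermat 19^(-1) ≡ 19^{29} ≡ 18 (mod 31). Verify: 19 × 18 = 342 ≡ 1 (mod 31)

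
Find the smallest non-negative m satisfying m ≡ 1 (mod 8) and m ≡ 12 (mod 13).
M = 8 × 13 = 104. M₁ = 13, y₁ ≡ 5 (mod 8). M₂ = 8, y₂ ≡ 5 (mod 13). m = 1×13×5 + 12×8×5 ≡ 25 (mod 104)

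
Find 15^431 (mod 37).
Using Fermat: 15^{36} ≡ 1 (mod 37). 431 ≡ 35 (mod 36). So 15^{431} ≡ 15^{35} ≡ 5 (mod 37)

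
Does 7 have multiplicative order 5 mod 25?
Powers of 7 mod 25: 7^1≡7, 7^2≡24, 7^3≡18, 7^4≡1. Already 7^4≡1, so the order is 4 < 5. No, the actual order is 4.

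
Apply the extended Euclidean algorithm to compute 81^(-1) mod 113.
Extended GCD: 81(-53) + 113(38) = 1. So 81^(-1) ≡ -53 ≡ 60 mod 113. Verify: 81 × 60 = 4860 ≡ 1 mod 113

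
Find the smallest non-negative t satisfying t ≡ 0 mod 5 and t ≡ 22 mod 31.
M = 5 × 31 = 155. M₁ = 31, y₁ ≡ 1 mod 5. M₂ = 5, y₂ ≡ 25 mod 31. t = 0×31×1 + 22×5×25 ≡ 115 mod 155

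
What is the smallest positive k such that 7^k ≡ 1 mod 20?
Powers of 7 mod 20: 7^1≡7, 7^2≡9, 7^3≡3, 7^4≡1. ord_20(7) = 4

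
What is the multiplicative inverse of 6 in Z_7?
Since 7 is prime, by Fermat 6^(-1) ≡ 6^{5} ≡ 6 mod 7. Verify: 6 × 6 = 36 ≡ 1 mod 7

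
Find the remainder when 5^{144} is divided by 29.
By Fermat: 5^{28} ≡ 1 mod 29. 144 = 5×28 + 4. So 5^{144} ≡ 5^{4} ≡ 16 mod 29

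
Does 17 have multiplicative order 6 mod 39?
Powers of 17 mod 39: 17^1≡17, 17^2≡16, 17^3≡38, 17^4≡22, 17^5≡23, 17^6≡1. First k with 17^k≡1 is k=6. Yes, ord_39(17) = 6.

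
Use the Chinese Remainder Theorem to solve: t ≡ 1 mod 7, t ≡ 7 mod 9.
M = 7 × 9 = 63. M₁ = 9, y₁ ≡ 4 mod 7. M₂ = 7, y₂ ≡ 4 mod 9. t = 1×9×4 + 7×7×4 ≡ 43 mod 63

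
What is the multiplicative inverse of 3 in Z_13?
Since 13 is prime, by Fermat 3^(-1) ≡ 3^{11} ≡ 9 mod 13. Verify: 3 × 9 = 27 ≡ 1 mod 13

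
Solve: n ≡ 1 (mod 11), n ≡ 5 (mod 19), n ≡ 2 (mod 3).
M = 11 × 19 × 3 = 627. M₁ = 57, y₁ ≡ 6 (mod 11). M₂ = 33, y₂ ≡ 15 (mod 19). M₃ = 209, y₃ ≡ 2 (mod 3). n = 1×57×6 + 5×33×15 + 2×209×2 ≡ 518 (mod 627)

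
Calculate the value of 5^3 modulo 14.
5^{3} = 125 ≡ 13 (mod 14)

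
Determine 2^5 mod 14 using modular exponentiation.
By repeated squaring mod 14: 2^{1}≡2, 2^{2}≡4, 2^{4}≡2. Then 2^{5} = 2^{4+1} ≡ 2 × 2 ≡ 4 mod 14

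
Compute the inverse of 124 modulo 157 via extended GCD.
Extended GCD: 124(19) + 157(-15) = 1. So 124^(-1) ≡ 19 mod 157. Verify: 124 × 19 = 2356 ≡ 1 mod 157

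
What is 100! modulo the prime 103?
(102)! = (100)! × (101) × (102) ≡ -1 mod 103. So (100)! ≡ -1 × [(102)(101)]^(-1) ≡ 51 mod 103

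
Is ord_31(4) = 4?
Powers of 4 mod 31: 4^1≡4, 4^2≡16, 4^3≡2, 4^4≡8, 4^5≡1. 4^4≡8≢1, so ord ≠ 4. No, the actual order is 5.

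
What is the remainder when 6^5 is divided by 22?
By repeated squaring mod 22: 6^{1}≡6, 6^{2}≡14, 6^{4}≡20. Then 6^{5} = 6^{4+1} ≡ 20 × 6 ≡ 10 mod 22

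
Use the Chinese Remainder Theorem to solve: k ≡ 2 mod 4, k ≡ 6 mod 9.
M = 4 × 9 = 36. M₁ = 9, y₁ ≡ 1 mod 4. M₂ = 4, y₂ ≡ 7 mod 9. k = 2×9×1 + 6×4×7 ≡ 6 mod 36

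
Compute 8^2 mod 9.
8^{2} = 64 ≡ 1 mod 9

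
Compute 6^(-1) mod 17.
Since 17 is prime, by Fermat 6^(-1) ≡ 6^{15} ≡ 3 mod 17. Verify: 6 × 3 = 18 ≡ 1 mod 17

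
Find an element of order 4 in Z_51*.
4 has order 4 mod 51 since 4^{4} ≡ 1 mod 51 and no smaller power works.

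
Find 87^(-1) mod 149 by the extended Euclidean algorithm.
Extended GCD: 87(12) + 149(-7) = 1. So 87^(-1) ≡ 12 mod 149. Verify: 87 × 12 = 1044 ≡ 1 mod 149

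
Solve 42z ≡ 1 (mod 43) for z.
Since 43 is prime, by Fermat 42^(-1) ≡ 42^{41} ≡ 42 (mod 43). Verify: 42 × 42 = 1764 ≡ 1 (mod 43)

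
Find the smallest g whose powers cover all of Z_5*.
g = 2. For each prime q|4: 2^{2}≡4, none ≡ 1, so ord_5(2) = 4 and 2 is a primitive root.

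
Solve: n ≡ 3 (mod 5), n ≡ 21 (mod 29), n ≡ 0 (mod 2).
M = 5 × 29 × 2 = 290. M₁ = 58, y₁ ≡ 2 (mod 5). M₂ = 10, y₂ ≡ 3 (mod 29). M₃ = 145, y₃ ≡ 1 (mod 2). n = 3×58×2 + 21×10×3 + 0×145×1 ≡ 108 (mod 290)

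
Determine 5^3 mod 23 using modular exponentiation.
5^{3} = 125 ≡ 10 mod 23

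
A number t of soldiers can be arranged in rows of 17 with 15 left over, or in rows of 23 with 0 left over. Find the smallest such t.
M = 17 × 23 = 391. M₁ = 23, y₁ ≡ 3 mod 17. M₂ = 17, y₂ ≡ 19 mod 23. t = 15×23×3 + 0×17×19 ≡ 253 mod 391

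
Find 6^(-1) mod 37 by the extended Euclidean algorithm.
Extended GCD: 6(-6) + 37(1) = 1. So 6^(-1) ≡ -6 ≡ 31 mod 37. Verify: 6 × 31 = 186 ≡ 1 mod 37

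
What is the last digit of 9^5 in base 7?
By repeated squaring (mod 7): 9^{1}≡2, 9^{2}≡4, 9^{4}≡2. Then 9^{5} = 9^{4+1} ≡ 2 × 2 ≡ 4 (mod 7)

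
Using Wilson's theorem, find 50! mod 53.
(52)! = (50)! × (51) × (52) ≡ -1 (mod 53). So (50)! ≡ -1 × [(52)(51)]^(-1) ≡ 26 (mod 53)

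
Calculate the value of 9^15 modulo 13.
Using Fermat: 9^{12} ≡ 1 (mod 13). 15 ≡ 3 (mod 12). So 9^{15} ≡ 9^{3} ≡ 1 (mod 13)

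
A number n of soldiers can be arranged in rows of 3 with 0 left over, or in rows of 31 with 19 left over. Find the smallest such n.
M = 3 × 31 = 93. M₁ = 31, y₁ ≡ 1 (mod 3). M₂ = 3, y₂ ≡ 21 (mod 31). n = 0×31×1 + 19×3×21 ≡ 81 (mod 93)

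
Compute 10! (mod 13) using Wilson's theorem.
(12)! = (10)! × (11) × (12) ≡ -1 (mod 13). So (10)! ≡ -1 × [(12)(11)]^(-1) ≡ 6 (mod 13)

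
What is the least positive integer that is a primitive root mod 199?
g = 3. For each prime q|198: 3^{99}≡198, 3^{66}≡106, 3^{18}≡125, none ≡ 1, so ord_199(3) = 198 and 3 is a primitive root.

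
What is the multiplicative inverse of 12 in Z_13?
Since 13 is prime, by Fermat 12^(-1) ≡ 12^{11} ≡ 12 (mod 13). Verify: 12 × 12 = 144 ≡ 1 (mod 13)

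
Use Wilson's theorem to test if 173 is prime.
(172)! mod 173 = 172. Since 172 ≡ -1 mod 173, 173 is prime.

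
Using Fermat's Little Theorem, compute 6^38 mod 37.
By Fermat: 6^{36} ≡ 1 (mod 37). So 6^{38} = 6^{36} · 6^{2} ≡ 6^{2} ≡ 36 (mod 37)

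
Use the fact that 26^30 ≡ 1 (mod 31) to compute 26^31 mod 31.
By Fermat: 26^{30} ≡ 1 (mod 31). So 26^{31} = 26^{30} · 26^{1} ≡ 26^{1} ≡ 26 (mod 31)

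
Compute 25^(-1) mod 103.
Since 103 is prime, by Fermat 25^(-1) ≡ 25^{101} ≡ 33 mod 103. Verify: 25 × 33 = 825 ≡ 1 mod 103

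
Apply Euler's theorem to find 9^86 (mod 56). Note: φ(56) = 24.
By Euler: 9^{24} ≡ 1 (mod 56) since gcd(9, 56) = 1. 86 = 3×24 + 14. So 9^{86} ≡ 9^{14} ≡ 25 (mod 56)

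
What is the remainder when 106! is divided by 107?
By Wilson's theorem, (106)! ≡ -1 ≡ 106 (mod 107)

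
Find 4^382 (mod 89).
Using Fermat: 4^{88} ≡ 1 (mod 89). 382 ≡ 30 (mod 88). So 4^{382} ≡ 4^{30} ≡ 32 (mod 89)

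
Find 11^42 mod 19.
Using Fermat: 11^{18} ≡ 1 mod 19. 42 ≡ 6 mod 18. So 11^{42} ≡ 11^{6} ≡ 1 mod 19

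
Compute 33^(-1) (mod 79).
Since 79 is prime, by Fermat 33^(-1) ≡ 33^{77} ≡ 12 (mod 79). Verify: 33 × 12 = 396 ≡ 1 (mod 79)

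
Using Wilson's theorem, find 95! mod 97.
(96)! = (95)! × (96) ≡ -1 mod 97. So (95)! ≡ -1 × (96)^(-1) ≡ (-1)×(-1) = 1 mod 97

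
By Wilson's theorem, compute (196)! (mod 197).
By Wilson's theorem, (196)! ≡ -1 ≡ 196 (mod 197)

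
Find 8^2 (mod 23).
8^{2} = 64 ≡ 18 (mod 23)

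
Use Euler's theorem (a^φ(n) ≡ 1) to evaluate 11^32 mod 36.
By Euler: 11^{12} ≡ 1 (mod 36) since gcd(11, 36) = 1. 32 = 2×12 + 8. So 11^{32} ≡ 11^{8} ≡ 13 (mod 36)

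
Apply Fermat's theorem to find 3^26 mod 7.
By Fermat: 3^{6} ≡ 1 mod 7. 26 = 4×6 + 2. So 3^{26} ≡ 3^{2} ≡ 2 mod 7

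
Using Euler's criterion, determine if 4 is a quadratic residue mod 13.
By Euler's criterion: 4^{6} ≡ 1 mod 13. Since this equals 1, 4 is a QR.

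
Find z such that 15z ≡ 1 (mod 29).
Since 29 is prime, by Fermat 15^(-1) ≡ 15^{27} ≡ 2 (mod 29). Verify: 15 × 2 = 30 ≡ 1 (mod 29)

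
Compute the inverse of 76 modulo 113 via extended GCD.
Extended GCD: 76(-55) + 113(37) = 1. So 76^(-1) ≡ -55 ≡ 58 mod 113. Verify: 76 × 58 = 4408 ≡ 1 mod 113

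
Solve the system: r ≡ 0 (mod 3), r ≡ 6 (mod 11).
M = 3 × 11 = 33. M₁ = 11, y₁ ≡ 2 (mod 3). M₂ = 3, y₂ ≡ 4 (mod 11). r = 0×11×2 + 6×3×4 ≡ 6 (mod 33)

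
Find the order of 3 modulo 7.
Powers of 3 mod 7: 3^1≡3, 3^2≡2, 3^3≡6, 3^4≡4, 3^5≡5, 3^6≡1. So the order of 3 is 6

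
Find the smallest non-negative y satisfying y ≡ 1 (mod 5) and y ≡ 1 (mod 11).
M = 5 × 11 = 55. M₁ = 11, y₁ ≡ 1 (mod 5). M₂ = 5, y₂ ≡ 9 (mod 11). y = 1×11×1 + 1×5×9 ≡ 1 (mod 55)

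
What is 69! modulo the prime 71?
(70)! = (69)! × (70) ≡ -1 (mod 71). So (69)! ≡ -1 × (70)^(-1) ≡ (-1)×(-1) = 1 (mod 71)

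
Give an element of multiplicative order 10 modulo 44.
27 has order 10 mod 44 since 27^{10} ≡ 1 mod 44 and no smaller power works.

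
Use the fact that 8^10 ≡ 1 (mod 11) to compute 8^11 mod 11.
By Fermat: 8^{10} ≡ 1 (mod 11). So 8^{11} = 8^{10} · 8^{1} ≡ 8^{1} ≡ 8 (mod 11)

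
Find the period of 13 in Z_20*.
Powers of 13 mod 20: 13^1≡13, 13^2≡9, 13^3≡17, 13^4≡1. So the order of 13 is 4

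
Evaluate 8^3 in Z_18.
8^{3} = 512 ≡ 8 mod 18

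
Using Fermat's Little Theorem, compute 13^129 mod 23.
By Fermat: 13^{22} ≡ 1 mod 23. 129 = 5×22 + 19. So 13^{129} ≡ 13^{19} ≡ 2 mod 23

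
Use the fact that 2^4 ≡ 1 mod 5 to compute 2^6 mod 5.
By Fermat: 2^{4} ≡ 1 mod 5. So 2^{6} = 2^{4} · 2^{2} ≡ 2^{2} ≡ 4 mod 5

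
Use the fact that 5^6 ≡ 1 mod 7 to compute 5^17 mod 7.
By Fermat: 5^{6} ≡ 1 mod 7. 17 = 2×6 + 5. So 5^{17} ≡ 5^{5} ≡ 3 mod 7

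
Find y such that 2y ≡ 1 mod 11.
Since 11 is prime, by Fermat 2^(-1) ≡ 2^{9} ≡ 6 mod 11. Verify: 2 × 6 = 12 ≡ 1 mod 11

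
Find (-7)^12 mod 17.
By repeated squaring mod 17: (-7)^{1}≡10, (-7)^{2}≡15, (-7)^{4}≡4, (-7)^{8}≡16. Then (-7)^{12} = (-7)^{8+4} ≡ 16 × 4 ≡ 13 mod 17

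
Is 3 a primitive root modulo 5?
ord_5(3) divides 4. For each prime q|4: 3^{2}≡4, none ≡ 1. So 3 has order 4 and is a primitive root mod 5.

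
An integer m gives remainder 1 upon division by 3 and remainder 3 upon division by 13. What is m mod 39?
M = 3 × 13 = 39. M₁ = 13, y₁ ≡ 1 mod 3. M₂ = 3, y₂ ≡ 9 mod 13. m = 1×13×1 + 3×3×9 ≡ 16 mod 39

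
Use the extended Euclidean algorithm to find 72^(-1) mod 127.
Extended GCD: 72(30) + 127(-17) = 1. So 72^(-1) ≡ 30 mod 127. Verify: 72 × 30 = 2160 ≡ 1 mod 127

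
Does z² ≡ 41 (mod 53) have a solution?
By Euler's criterion: 41^{26} ≡ 52 (mod 53). Since this equals -1 (≡ 52), 41 is not a QR.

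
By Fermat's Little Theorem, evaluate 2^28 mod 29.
By Fermat's Little Theorem, 2^{28} ≡ 1 (mod 29) since 29 is prime and gcd(2, 29) = 1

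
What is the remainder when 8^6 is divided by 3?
Using Fermat: 8^{2} ≡ 1 (mod 3). 6 ≡ 0 (mod 2). So 8^{6} ≡ 8^{0} ≡ 1 (mod 3)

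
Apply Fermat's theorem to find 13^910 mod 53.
By Fermat: 13^{52} ≡ 1 mod 53. 910 ≡ 26 mod 52. So 13^{910} ≡ 13^{26} ≡ 1 mod 53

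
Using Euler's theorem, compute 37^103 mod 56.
By Euler: 37^{24} ≡ 1 (mod 56) since gcd(37, 56) = 1. 103 = 4×24 + 7. So 37^{103} ≡ 37^{7} ≡ 37 (mod 56)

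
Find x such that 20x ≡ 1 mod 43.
Since 43 is prime, by Fermat 20^(-1) ≡ 20^{41} ≡ 28 mod 43. Verify: 20 × 28 = 560 ≡ 1 mod 43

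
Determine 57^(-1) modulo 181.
Since 181 is prime, by Fermat 57^(-1) ≡ 57^{179} ≡ 54 (mod 181). Verify: 57 × 54 = 3078 ≡ 1 (mod 181)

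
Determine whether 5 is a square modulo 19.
By Euler's criterion: 5^{9} ≡ 1 (mod 19). Since this equals 1, 5 is a QR.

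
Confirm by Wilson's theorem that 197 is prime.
(196)! mod 197 = 196. Since this equals -1 mod 197, Wilson confirms 197 is prime.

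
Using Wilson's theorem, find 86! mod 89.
(88)! = (86)! × (87) × (88) ≡ -1 mod 89. So (86)! ≡ -1 × [(88)(87)]^(-1) ≡ 44 mod 89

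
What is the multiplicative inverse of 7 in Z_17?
Since 17 is prime, by Fermat 7^(-1) ≡ 7^{15} ≡ 5 mod 17. Verify: 7 × 5 = 35 ≡ 1 mod 17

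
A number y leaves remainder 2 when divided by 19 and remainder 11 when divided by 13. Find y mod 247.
M = 19 × 13 = 247. M₁ = 13, y₁ ≡ 3 mod 19. M₂ = 19, y₂ ≡ 11 mod 13. y = 2×13×3 + 11×19×11 ≡ 154 mod 247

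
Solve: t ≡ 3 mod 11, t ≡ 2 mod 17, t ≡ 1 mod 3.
M = 11 × 17 × 3 = 561. M₁ = 51, y₁ ≡ 8 mod 11. M₂ = 33, y₂ ≡ 16 mod 17. M₃ = 187, y₃ ≡ 1 mod 3. t = 3×51×8 + 2×33×16 + 1×187×1 ≡ 223 mod 561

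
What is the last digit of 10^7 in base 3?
Using Fermat: 10^{2} ≡ 1 mod 3. 7 ≡ 1 mod 2. So 10^{7} ≡ 10^{1} ≡ 1 mod 3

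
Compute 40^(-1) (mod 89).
Since 89 is prime, by Fermat 40^(-1) ≡ 40^{87} ≡ 69 (mod 89). Verify: 40 × 69 = 2760 ≡ 1 (mod 89)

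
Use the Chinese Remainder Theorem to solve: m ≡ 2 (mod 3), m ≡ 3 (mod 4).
M = 3 × 4 = 12. M₁ = 4, y₁ ≡ 1 (mod 3). M₂ = 3, y₂ ≡ 3 (mod 4). m = 2×4×1 + 3×3×3 ≡ 11 (mod 12)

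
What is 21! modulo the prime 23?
(22)! = (21)! × (22) ≡ -1 (mod 23). So (21)! ≡ -1 × (22)^(-1) ≡ (-1)×(-1) = 1 (mod 23)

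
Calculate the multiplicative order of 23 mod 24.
Powers of 23 mod 24: 23^1≡23, 23^2≡1. ord_24(23) = 2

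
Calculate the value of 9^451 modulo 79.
Using Fermat: 9^{78} ≡ 1 mod 79. 451 ≡ 61 mod 78. So 9^{451} ≡ 9^{61} ≡ 73 mod 79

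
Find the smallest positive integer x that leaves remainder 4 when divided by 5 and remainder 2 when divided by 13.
M = 5 × 13 = 65. M₁ = 13, y₁ ≡ 2 (mod 5). M₂ = 5, y₂ ≡ 8 (mod 13). x = 4×13×2 + 2×5×8 ≡ 54 (mod 65)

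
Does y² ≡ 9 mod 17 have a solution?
By Euler's criterion: 9^{8} ≡ 1 mod 17. Since this equals 1, 9 is a QR.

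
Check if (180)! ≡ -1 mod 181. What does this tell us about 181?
(180)! mod 181 = 180. Since this equals -1 mod 181, Wilson confirms 181 is prime.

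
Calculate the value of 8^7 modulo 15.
By repeated squaring mod 15: 8^{1}≡8, 8^{2}≡4, 8^{4}≡1. Then 8^{7} = 8^{4+2+1} ≡ 1 × 4 × 8 ≡ 2 mod 15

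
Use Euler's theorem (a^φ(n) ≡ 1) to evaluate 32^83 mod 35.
By Euler: 32^{24} ≡ 1 (mod 35) since gcd(32, 35) = 1. 83 = 3×24 + 11. So 32^{83} ≡ 32^{11} ≡ 23 (mod 35)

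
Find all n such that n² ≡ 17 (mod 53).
The square roots of 17 mod 53 are 21 and 32. Verify: 21² = 441 ≡ 17 (mod 53)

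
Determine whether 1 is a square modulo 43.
By Euler's criterion: 1^{21} ≡ 1 (mod 43). Since this equals 1, 1 is a QR.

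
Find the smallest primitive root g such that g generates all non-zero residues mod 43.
g = 3. For each prime q|42: 3^{21}≡42, 3^{14}≡36, 3^{6}≡41, none ≡ 1, so ord_43(3) = 42 and 3 is a primitive root.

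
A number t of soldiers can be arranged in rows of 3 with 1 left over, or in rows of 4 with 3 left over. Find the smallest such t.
M = 3 × 4 = 12. M₁ = 4, y₁ ≡ 1 mod 3. M₂ = 3, y₂ ≡ 3 mod 4. t = 1×4×1 + 3×3×3 ≡ 7 mod 12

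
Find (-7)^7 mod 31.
By repeated squaring mod 31: (-7)^{1}≡24, (-7)^{2}≡18, (-7)^{4}≡14. Then (-7)^{7} = (-7)^{4+2+1} ≡ 14 × 18 × 24 ≡ 3 mod 31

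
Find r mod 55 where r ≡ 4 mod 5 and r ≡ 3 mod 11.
M = 5 × 11 = 55. M₁ = 11, y₁ ≡ 1 mod 5. M₂ = 5, y₂ ≡ 9 mod 11. r = 4×11×1 + 3×5×9 ≡ 14 mod 55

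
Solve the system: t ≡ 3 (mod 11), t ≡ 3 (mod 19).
M = 11 × 19 = 209. M₁ = 19, y₁ ≡ 7 (mod 11). M₂ = 11, y₂ ≡ 7 (mod 19). t = 3×19×7 + 3×11×7 ≡ 3 (mod 209)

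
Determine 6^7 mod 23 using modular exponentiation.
By repeated squaring (mod 23): 6^{1}≡6, 6^{2}≡13, 6^{4}≡8. Then 6^{7} = 6^{4+2+1} ≡ 8 × 13 × 6 ≡ 3 (mod 23)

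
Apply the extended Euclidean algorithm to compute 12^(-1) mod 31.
Extended GCD: 12(13) + 31(-5) = 1. So 12^(-1) ≡ 13 mod 31. Verify: 12 × 13 = 156 ≡ 1 mod 31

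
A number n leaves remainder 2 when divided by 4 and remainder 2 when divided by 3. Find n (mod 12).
M = 4 × 3 = 12. M₁ = 3, y₁ ≡ 3 (mod 4). M₂ = 4, y₂ ≡ 1 (mod 3). n = 2×3×3 + 2×4×1 ≡ 2 (mod 12)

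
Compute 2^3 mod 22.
2^{3} = 8 ≡ 8 (mod 22)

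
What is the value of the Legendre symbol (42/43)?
(42/43) = 42^{21} mod 43 = -1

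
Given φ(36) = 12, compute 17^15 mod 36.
By Euler: 17^{12} ≡ 1 (mod 36) since gcd(17, 36) = 1. 15 = 1×12 + 3. So 17^{15} ≡ 17^{3} ≡ 17 (mod 36)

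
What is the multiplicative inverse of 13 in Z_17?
Since 17 is prime, by Fermat 13^(-1) ≡ 13^{15} ≡ 4 mod 17. Verify: 13 × 4 = 52 ≡ 1 mod 17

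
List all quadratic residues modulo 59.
QRs mod 59: {1, 3, 4, 5, 7, 9, 12, 15, 16, 17, 19, 20, 21, 22, 25, 26, 27, 28, 29, 35, 36, 41, 45, 46, 48, 49, 51, 53, 57}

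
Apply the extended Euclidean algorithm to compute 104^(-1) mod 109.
Extended GCD: 104(-22) + 109(21) = 1. So 104^(-1) ≡ -22 ≡ 87 (mod 109). Verify: 104 × 87 = 9048 ≡ 1 (mod 109)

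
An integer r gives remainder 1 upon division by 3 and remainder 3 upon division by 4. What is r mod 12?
M = 3 × 4 = 12. M₁ = 4, y₁ ≡ 1 mod 3. M₂ = 3, y₂ ≡ 3 mod 4. r = 1×4×1 + 3×3×3 ≡ 7 mod 12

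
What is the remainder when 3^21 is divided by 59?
By repeated squaring (mod 59): 3^{1}≡3, 3^{2}≡9, 3^{4}≡22, 3^{8}≡12, 3^{16}≡26. Then 3^{21} = 3^{16+4+1} ≡ 26 × 22 × 3 ≡ 5 (mod 59)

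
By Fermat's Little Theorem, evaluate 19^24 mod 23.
By Fermat: 19^{22} ≡ 1 (mod 23). So 19^{24} = 19^{22} · 19^{2} ≡ 19^{2} ≡ 16 (mod 23)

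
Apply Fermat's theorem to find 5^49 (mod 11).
By Fermat: 5^{10} ≡ 1 (mod 11). 49 = 4×10 + 9. So 5^{49} ≡ 5^{9} ≡ 9 (mod 11)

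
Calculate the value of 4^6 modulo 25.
By repeated squaring (mod 25): 4^{1}≡4, 4^{2}≡16, 4^{4}≡6. Then 4^{6} = 4^{4+2} ≡ 6 × 16 ≡ 21 (mod 25)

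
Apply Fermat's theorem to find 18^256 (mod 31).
By Fermat: 18^{30} ≡ 1 (mod 31). 256 ≡ 16 (mod 30). So 18^{256} ≡ 18^{16} ≡ 18 (mod 31)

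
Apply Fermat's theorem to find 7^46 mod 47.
By Fermat's Little Theorem, 7^{46} ≡ 1 mod 47 since 47 is prime and gcd(7, 47) = 1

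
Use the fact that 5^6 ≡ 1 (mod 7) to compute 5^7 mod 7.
By Fermat: 5^{6} ≡ 1 (mod 7). So 5^{7} = 5^{6} · 5^{1} ≡ 5^{1} ≡ 5 (mod 7)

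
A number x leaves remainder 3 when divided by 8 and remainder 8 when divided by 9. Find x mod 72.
M = 8 × 9 = 72. M₁ = 9, y₁ ≡ 1 mod 8. M₂ = 8, y₂ ≡ 8 mod 9. x = 3×9×1 + 8×8×8 ≡ 35 mod 72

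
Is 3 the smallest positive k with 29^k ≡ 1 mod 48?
Powers of 29 mod 48: 29^1≡29, 29^2≡25, 29^3≡5, 29^4≡1. 29^3≡5≢1, so ord ≠ 3. No, the actual order is 4.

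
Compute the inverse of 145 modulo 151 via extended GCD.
Extended GCD: 145(25) + 151(-24) = 1. So 145^(-1) ≡ 25 mod 151. Verify: 145 × 25 = 3625 ≡ 1 mod 151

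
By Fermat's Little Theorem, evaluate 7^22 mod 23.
By Fermat's Little Theorem, 7^{22} ≡ 1 mod 23 since 23 is prime and gcd(7, 23) = 1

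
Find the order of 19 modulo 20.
Powers of 19 mod 20: 19^1≡19, 19^2≡1. So the order of 19 is 2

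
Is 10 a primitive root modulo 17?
ord_17(10) divides 16. For each prime q|16: 10^{8}≡16, none ≡ 1. So 10 has order 16 and is a primitive root mod 17.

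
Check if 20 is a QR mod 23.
By Euler's criterion: 20^{11} ≡ 22 (mod 23). Since this equals -1 (≡ 22), 20 is not a QR.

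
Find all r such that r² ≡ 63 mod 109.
The square roots of 63 mod 109 are 45 and 64. Verify: 45² = 2025 ≡ 63 mod 109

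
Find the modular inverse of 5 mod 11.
Since 11 is prime, by Fermat 5^(-1) ≡ 5^{9} ≡ 9 mod 11. Verify: 5 × 9 = 45 ≡ 1 mod 11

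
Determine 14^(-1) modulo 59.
Since 59 is prime, by Fermat 14^(-1) ≡ 14^{57} ≡ 38 mod 59. Verify: 14 × 38 = 532 ≡ 1 mod 59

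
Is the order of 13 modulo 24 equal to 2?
Powers of 13 mod 24: 13^1≡13, 13^2≡1. First k with 13^k≡1 is k=2. Yes, ord_24(13) = 2.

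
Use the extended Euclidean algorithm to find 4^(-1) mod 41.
Extended GCD: 4(-10) + 41(1) = 1. So 4^(-1) ≡ -10 ≡ 31 (mod 41). Verify: 4 × 31 = 124 ≡ 1 (mod 41)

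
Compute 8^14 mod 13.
Using Fermat: 8^{12} ≡ 1 mod 13. 14 ≡ 2 mod 12. So 8^{14} ≡ 8^{2} ≡ 12 mod 13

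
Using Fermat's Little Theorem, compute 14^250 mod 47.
By Fermat: 14^{46} ≡ 1 mod 47. 250 ≡ 20 mod 46. So 14^{250} ≡ 14^{20} ≡ 34 mod 47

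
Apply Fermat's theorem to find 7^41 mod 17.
By Fermat: 7^{16} ≡ 1 mod 17. 41 = 2×16 + 9. So 7^{41} ≡ 7^{9} ≡ 10 mod 17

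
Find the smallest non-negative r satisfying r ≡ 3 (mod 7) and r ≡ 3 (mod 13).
M = 7 × 13 = 91. M₁ = 13, y₁ ≡ 6 (mod 7). M₂ = 7, y₂ ≡ 2 (mod 13). r = 3×13×6 + 3×7×2 ≡ 3 (mod 91)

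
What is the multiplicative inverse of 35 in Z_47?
Since 47 is prime, by Fermat 35^(-1) ≡ 35^{45} ≡ 43 mod 47. Verify: 35 × 43 = 1505 ≡ 1 mod 47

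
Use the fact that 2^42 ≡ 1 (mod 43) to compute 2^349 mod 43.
By Fermat: 2^{42} ≡ 1 (mod 43). 349 ≡ 13 (mod 42). So 2^{349} ≡ 2^{13} ≡ 22 (mod 43)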